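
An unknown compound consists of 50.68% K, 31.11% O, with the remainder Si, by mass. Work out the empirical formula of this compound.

Assume 100 g: 50.68 g K, 31.11 g O, 18.21 g Si.
n(K) = 50.68/39.10 = 1.296, n(O) = 31.11/16.00 = 1.944, n(Si) = 18.21/28.09 = 0.6483
Ratios (÷ 0.6483): K 1.999, O 2.999, Si 1.000
Ratio ≈ 2:3:1, so the empirical formula is K2O3Si

K2O3Si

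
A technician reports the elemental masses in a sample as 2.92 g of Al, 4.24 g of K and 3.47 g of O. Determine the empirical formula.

Al: 2.92 g ÷ 26.98 g/mol = 0.1082 mol
K: 4.24 g ÷ 39.10 g/mol = 0.1084 mol
O: 3.47 g ÷ 16.00 g/mol = 0.2169 mol
Smallest is Al at 0.1082 mol; normalising gives Al 1.000, K 1.002, O 2.004
≈ 1:1:2 → AlKO2

AlKO2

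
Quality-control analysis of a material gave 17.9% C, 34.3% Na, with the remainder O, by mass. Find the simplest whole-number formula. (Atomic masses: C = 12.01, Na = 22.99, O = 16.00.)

Assume 100 g: 17.9 g C, 34.3 g Na, 47.8 g O.
n(C) = 17.9/12.01 = 1.49, n(Na) = 34.3/22.99 = 1.492, n(O) = 47.8/16.00 = 2.987
Divide by the smallest (1.49 mol C): C 1.000, Na 1.001, O 2.004
Ratio ≈ 1:1:2, so the empirical formula is CNaO2

CNaO2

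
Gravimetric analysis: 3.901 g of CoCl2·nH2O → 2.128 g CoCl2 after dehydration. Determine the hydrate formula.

Mass of water lost = 3.901 − 2.128 = 1.773 g → 1.773 / 18.02 = 0.09839 mol H2O
Molar mass of CoCl2 = 129.83 g/mol → mol CoCl2 = 2.128 / 129.83 = 0.01639
n = 0.09839 / 0.01639 = 6.00 ≈ 6 → CoCl2·6H2O

CoCl2·6H2O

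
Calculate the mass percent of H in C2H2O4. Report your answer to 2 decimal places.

Molar mass = 2(12.01) + 2(1.008) + 4(16.00) = 90.036 g/mol
Mass of H per mole = 2 × 1.008 = 2.016 g
% H = 2.016 / 90.036 × 100 = 2.24%

2.24%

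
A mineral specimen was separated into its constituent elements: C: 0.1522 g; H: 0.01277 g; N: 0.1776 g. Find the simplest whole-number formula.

CHN

C: 0.1522 g ÷ 12.01 g/mol = 0.01267 mol
H: 0.01277 g ÷ 1.008 g/mol = 0.01267 mol
N: 0.1776 g ÷ 14.01 g/mol = 0.01268 mol
Ratios (÷ 0.01267): C 1.000, H 1.000, N 1.001
≈ 1:1:1 → CHN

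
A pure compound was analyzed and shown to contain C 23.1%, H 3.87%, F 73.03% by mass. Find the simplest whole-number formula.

Assume 100 g: 23.1 g C, 3.87 g H, 73.03 g F.
C: 23.1 g ÷ 12.01 g/mol = 1.923 mol
H: 3.87 g ÷ 1.008 g/mol = 3.839 mol
F: 73.03 g ÷ 19.00 g/mol = 3.844 mol
Smallest is C at 1.923 mol; normalising gives C 1.000, H 1.996, F 1.998
→ CH2F2

CH2F2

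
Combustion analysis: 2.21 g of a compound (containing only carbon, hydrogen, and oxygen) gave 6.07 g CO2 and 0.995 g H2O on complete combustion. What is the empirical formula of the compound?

C5H4O

mol C = 6.07 / 44.01 = 0.1379; mass C = 0.1379 × 12.01 = 1.656 g
mol H = 2 × (0.995 / 18.02) = 0.1104; mass H = 0.1104 × 1.008 = 0.1113 g
mass O = 2.21 − (1.768) = 0.4422 g → mol O = 0.02764
Ratios (÷ 0.02764): C 4.990, H 3.996, O 1.000
→ C5H4O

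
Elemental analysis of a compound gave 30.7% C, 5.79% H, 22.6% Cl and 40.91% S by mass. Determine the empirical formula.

Assume 100 g: 30.7 g C, 5.79 g H, 22.6 g Cl, 40.91 g S.
C: 30.7 g ÷ 12.01 g/mol = 2.556 mol
H: 5.79 g ÷ 1.008 g/mol = 5.744 mol
Cl: 22.6 g ÷ 35.45 g/mol = 0.6375 mol
S: 40.91 g ÷ 32.07 g/mol = 1.276 mol
Ratios (÷ 0.6375): C 4.010, H 9.010, Cl 1.000, S 2.001
Ratio ≈ 4:9:1:2, so the empirical formula is C4H9ClS2

C4H9ClS2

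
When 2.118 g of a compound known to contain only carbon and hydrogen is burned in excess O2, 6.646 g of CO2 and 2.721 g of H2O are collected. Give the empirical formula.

CH2

mol C = 6.646 / 44.01 = 0.1510; mass C = 0.1510 × 12.01 = 1.814 g
mol H = 2 × (2.721 / 18.02) = 0.3020; mass H = 0.3020 × 1.008 = 0.3044 g
Divide by the smallest (0.151 mol C): C 1.000, H 2.000
→ CH2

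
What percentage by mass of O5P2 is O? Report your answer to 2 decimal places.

Molar mass = 5(16.00) + 2(30.97) = 141.940 g/mol
Mass of O per mole = 5 × 16.00 = 80.000 g
% O = 80.000 / 141.940 × 100 = 56.36%

56.36%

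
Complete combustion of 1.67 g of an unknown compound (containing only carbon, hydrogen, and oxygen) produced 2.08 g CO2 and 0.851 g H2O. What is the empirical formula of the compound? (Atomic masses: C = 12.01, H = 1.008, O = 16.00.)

C3H6O4

mol C = 2.08 / 44.01 = 0.04726; mass C = 0.04726 × 12.01 = 0.5676 g
mol H = 2 × (0.851 / 18.02) = 0.09445; mass H = 0.09445 × 1.008 = 0.09521 g
mass O = 1.67 − (0.6628) = 1.007 g → mol O = 0.06295
Smallest is C at 0.04726 mol; normalising gives C 1.000, H 1.998, O 1.332
Multiply by 3: C 3.00, H 6.00, O 4.00 → C3H6O4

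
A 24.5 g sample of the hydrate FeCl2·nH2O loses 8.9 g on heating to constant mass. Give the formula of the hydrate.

FeCl2·4H2O

Mass of anhydrous FeCl2 = 24.5 − 8.9 = 15.6 g
mol H2O = 8.9 / 18.02 = 0.4939
Molar mass of FeCl2 = 126.75 g/mol → mol FeCl2 = 15.6 / 126.75 = 0.1231
n = 0.4939 / 0.1231 = 4.01 ≈ 4 → FeCl2·4H2O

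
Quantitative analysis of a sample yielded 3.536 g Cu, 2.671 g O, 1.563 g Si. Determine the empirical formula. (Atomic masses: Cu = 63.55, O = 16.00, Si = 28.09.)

CuO3Si

n(Cu) = 3.536/63.55 = 0.05564, n(O) = 2.671/16.00 = 0.1669, n(Si) = 1.563/28.09 = 0.05564
Smallest is Cu at 0.05564 mol; normalising gives Cu 1.000, O 3.000, Si 1.000
Ratio ≈ 1:3:1, so the empirical formula is CuO3Si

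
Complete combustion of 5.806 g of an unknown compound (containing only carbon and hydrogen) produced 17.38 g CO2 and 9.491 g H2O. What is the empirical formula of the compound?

mol C = 17.38 / 44.01 = 0.3949; mass C = 0.3949 × 12.01 = 4.743 g
mol H = 2 × (9.491 / 18.02) = 1.053; mass H = 1.053 × 1.008 = 1.062 g
Smallest is C at 0.3949 mol; normalising gives C 1.000, H 2.667
Multiply by 3: C 3.00, H 8.00 → C3H8

C3H8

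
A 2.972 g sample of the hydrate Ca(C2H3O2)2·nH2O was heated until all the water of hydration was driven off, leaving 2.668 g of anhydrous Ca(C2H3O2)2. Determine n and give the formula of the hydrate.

Mass of water lost = 2.972 − 2.668 = 0.304 g → 0.304 / 18.02 = 0.01687 mol H2O
Molar mass of Ca(C2H3O2)2 = 158.17 g/mol → mol Ca(C2H3O2)2 = 2.668 / 158.17 = 0.01687
n = 0.01687 / 0.01687 = 1.00 ≈ 1 → Ca(C2H3O2)2·H2O

Ca(C2H3O2)2·H2O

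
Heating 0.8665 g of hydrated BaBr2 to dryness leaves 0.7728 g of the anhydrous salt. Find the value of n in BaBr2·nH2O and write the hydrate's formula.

Mass of water lost = 0.8665 − 0.7728 = 0.0937 g → 0.0937 / 18.02 = 0.0052 mol H2O
Molar mass of BaBr2 = 297.13 g/mol → mol BaBr2 = 0.7728 / 297.13 = 0.002601
n = 0.0052 / 0.002601 = 2.00 ≈ 2 → BaBr2·2H2O

BaBr2·2H2O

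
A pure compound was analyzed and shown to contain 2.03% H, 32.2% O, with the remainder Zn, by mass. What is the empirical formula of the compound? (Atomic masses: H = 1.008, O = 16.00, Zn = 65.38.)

Assume 100 g: 2.03 g H, 32.2 g O, 65.77 g Zn.
n(H) = 2.03/1.008 = 2.014, n(O) = 32.2/16.00 = 2.013, n(Zn) = 65.77/65.38 = 1.006
Smallest is Zn at 1.006 mol; normalising gives H 2.002, O 2.001, Zn 1.000
Ratio ≈ 2:2:1, so the empirical formula is H2O2Zn

H2O2Zn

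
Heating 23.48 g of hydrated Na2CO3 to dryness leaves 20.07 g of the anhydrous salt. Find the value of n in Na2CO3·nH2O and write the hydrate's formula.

Na2CO3·H2O

Mass of water lost = 23.48 − 20.07 = 3.41 g → 3.41 / 18.02 = 0.1892 mol H2O
Molar mass of Na2CO3 = 105.99 g/mol → mol Na2CO3 = 20.07 / 105.99 = 0.1894
n = 0.1892 / 0.1894 = 1.00 ≈ 1 → Na2CO3·H2O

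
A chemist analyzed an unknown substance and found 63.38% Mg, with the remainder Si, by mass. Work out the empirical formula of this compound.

Mg2Si

Assume 100 g: 63.38 g Mg, 36.62 g Si.
Mg: 63.38 g ÷ 24.31 g/mol = 2.607 mol
Si: 36.62 g ÷ 28.09 g/mol = 1.304 mol
Smallest is Si at 1.304 mol; normalising gives Mg 2.000, Si 1.000
≈ 2:1 → Mg2Si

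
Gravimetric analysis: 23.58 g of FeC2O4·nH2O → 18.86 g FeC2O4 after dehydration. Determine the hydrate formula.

Mass of water lost = 23.58 − 18.86 = 4.72 g → 4.72 / 18.02 = 0.2619 mol H2O
Molar mass of FeC2O4 = 143.87 g/mol → mol FeC2O4 = 18.86 / 143.87 = 0.1311
n = 0.2619 / 0.1311 = 2.00 ≈ 2 → FeC2O4·2H2O

FeC2O4·2H2O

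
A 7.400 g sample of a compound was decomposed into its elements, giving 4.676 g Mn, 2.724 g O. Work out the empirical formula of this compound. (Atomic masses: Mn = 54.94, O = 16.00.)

MnO2

Moles — Mn: 4.676 / 54.94 = 0.08511 mol; O: 2.724 / 16.00 = 0.1703 mol
Smallest is Mn at 0.08511 mol; normalising gives Mn 1.000, O 2.000
Ratio ≈ 1:2, so the empirical formula is MnO2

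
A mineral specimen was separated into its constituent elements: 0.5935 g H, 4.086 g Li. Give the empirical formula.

HLi

n(H) = 0.5935/1.008 = 0.5888, n(Li) = 4.086/6.94 = 0.5888
Smallest is Li at 0.5888 mol; normalising gives H 1.000, Li 1.000
≈ 1:1 → HLi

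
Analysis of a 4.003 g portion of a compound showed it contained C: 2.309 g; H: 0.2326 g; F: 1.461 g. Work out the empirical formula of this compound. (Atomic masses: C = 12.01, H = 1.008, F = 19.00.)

Moles — C: 2.309 / 12.01 = 0.1923 mol; H: 0.2326 / 1.008 = 0.2308 mol; F: 1.461 / 19.00 = 0.07689 mol
Divide by the smallest (0.07689 mol F): C 2.500, H 3.001, F 1.000
Scaling by 2: C 5.00, H 6.00, F 2.00 → C5H6F2

C5H6F2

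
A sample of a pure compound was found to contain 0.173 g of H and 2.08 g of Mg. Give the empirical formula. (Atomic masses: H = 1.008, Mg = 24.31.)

H2Mg

n(H) = 0.173/1.008 = 0.1716, n(Mg) = 2.08/24.31 = 0.08556
Ratios (÷ 0.08556): H 2.006, Mg 1.000
→ H2Mg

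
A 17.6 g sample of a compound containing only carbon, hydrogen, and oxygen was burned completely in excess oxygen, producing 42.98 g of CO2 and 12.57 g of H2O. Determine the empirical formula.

mol C = 42.98 / 44.01 = 0.9766; mass C = 0.9766 × 12.01 = 11.73 g
mol H = 2 × (12.57 / 18.02) = 1.395; mass H = 1.395 × 1.008 = 1.406 g
mass O = 17.6 − (13.14) = 4.465 g → mol O = 0.2791
Smallest is O at 0.2791 mol; normalising gives C 3.500, H 5.000, O 1.000
Multiply by 2: C 7.00, H 10.00, O 2.00 → C7H10O2

C7H10O2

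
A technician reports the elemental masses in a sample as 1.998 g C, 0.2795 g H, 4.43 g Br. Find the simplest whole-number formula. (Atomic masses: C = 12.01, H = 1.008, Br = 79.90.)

C3H5Br

Moles — C: 1.998 / 12.01 = 0.1664 mol; H: 0.2795 / 1.008 = 0.2773 mol; Br: 4.43 / 79.90 = 0.05544 mol
Ratios (÷ 0.05544): C 3.001, H 5.001, Br 1.000
≈ 3:5:1 → C3H5Br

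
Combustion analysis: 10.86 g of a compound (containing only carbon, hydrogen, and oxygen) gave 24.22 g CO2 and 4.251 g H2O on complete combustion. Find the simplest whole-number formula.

mol C = 24.22 / 44.01 = 0.5503; mass C = 0.5503 × 12.01 = 6.609 g
mol H = 2 × (4.251 / 18.02) = 0.4718; mass H = 0.4718 × 1.008 = 0.4756 g
mass O = 10.86 − (7.085) = 3.775 g → mol O = 0.2359
Ratios (÷ 0.2359): C 2.333, H 2.000, O 1.000
Scaling by 3: C 7.00, H 6.00, O 3.00 → C7H6O3

C7H6O3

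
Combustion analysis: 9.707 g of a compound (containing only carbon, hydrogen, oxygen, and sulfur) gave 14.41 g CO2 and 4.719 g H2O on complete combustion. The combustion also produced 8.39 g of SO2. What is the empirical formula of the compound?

mol C = 14.41 / 44.01 = 0.3274; mass C = 0.3274 × 12.01 = 3.932 g
mol H = 2 × (4.719 / 18.02) = 0.5238; mass H = 0.5238 × 1.008 = 0.5279 g
mol S = 8.39 / 64.07 = 0.1310; mass S = 4.200 g
mass O = 9.707 − (8.660) = 1.047 g → mol O = 0.06544
Smallest is O at 0.06544 mol; normalising gives C 5.003, H 8.003, O 1.000, S 2.001
Ratio ≈ 5:8:1:2, so the empirical formula is C5H8OS2

C5H8OS2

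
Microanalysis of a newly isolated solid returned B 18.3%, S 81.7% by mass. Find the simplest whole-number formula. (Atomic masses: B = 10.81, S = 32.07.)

Assume 100 g: 18.3 g B, 81.7 g S.
B: 18.3 g ÷ 10.81 g/mol = 1.693 mol
S: 81.7 g ÷ 32.07 g/mol = 2.548 mol
Smallest is B at 1.693 mol; normalising gives B 1.000, S 1.505
Multiply by 2: B 2.00, S 3.01 → B2S3

B2S3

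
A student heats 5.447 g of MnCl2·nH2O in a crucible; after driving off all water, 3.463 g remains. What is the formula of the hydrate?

Mass of water lost = 5.447 − 3.463 = 1.984 g → 1.984 / 18.02 = 0.1101 mol H2O
Molar mass of MnCl2 = 125.84 g/mol → mol MnCl2 = 3.463 / 125.84 = 0.02752
n = 0.1101 / 0.02752 = 4.00 ≈ 4 → MnCl2·4H2O

MnCl2·4H2O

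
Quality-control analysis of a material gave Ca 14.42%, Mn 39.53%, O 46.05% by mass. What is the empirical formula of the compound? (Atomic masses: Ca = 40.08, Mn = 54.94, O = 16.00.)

Assume 100 g: 14.42 g Ca, 39.53 g Mn, 46.05 g O.
Moles — Ca: 14.42 / 40.08 = 0.3598 mol; Mn: 39.53 / 54.94 = 0.7195 mol; O: 46.05 / 16.00 = 2.878 mol
Ratios (÷ 0.3598): Ca 1.000, Mn 2.000, O 8.000
Ratio ≈ 1:2:8, so the empirical formula is CaMn2O8

CaMn2O8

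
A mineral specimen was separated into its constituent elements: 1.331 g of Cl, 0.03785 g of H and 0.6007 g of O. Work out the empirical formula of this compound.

n(Cl) = 1.331/35.45 = 0.03755, n(H) = 0.03785/1.008 = 0.03755, n(O) = 0.6007/16.00 = 0.03754
Smallest is O at 0.03754 mol; normalising gives Cl 1.000, H 1.000, O 1.000
Ratio ≈ 1:1:1, so the empirical formula is ClHO

ClHO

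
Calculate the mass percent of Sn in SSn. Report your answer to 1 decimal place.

78.7%

Molar mass = 1(32.07) + 1(118.71) = 150.780 g/mol
Mass of Sn per mole = 1 × 118.71 = 118.710 g
% Sn = 118.710 / 150.780 × 100 = 78.7%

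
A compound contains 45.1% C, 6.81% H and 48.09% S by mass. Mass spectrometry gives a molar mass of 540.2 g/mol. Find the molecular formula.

Assume 100 g: 45.1 g C, 6.81 g H, 48.09 g S.
C: 45.1 g ÷ 12.01 g/mol = 3.755 mol
H: 6.81 g ÷ 1.008 g/mol = 6.756 mol
S: 48.09 g ÷ 32.07 g/mol = 1.5 mol
Ratios (÷ 1.5): C 2.504, H 4.505, S 1.000
×2: C 5.01, H 9.01, S 2.00 → C5H9S2
Empirical-formula mass = 133.26 g/mol
n = 540.2 / 133.26 = 4.05 ≈ 4
Molecular formula = (C5H9S2)×4 = C20H36S8

C20H36S8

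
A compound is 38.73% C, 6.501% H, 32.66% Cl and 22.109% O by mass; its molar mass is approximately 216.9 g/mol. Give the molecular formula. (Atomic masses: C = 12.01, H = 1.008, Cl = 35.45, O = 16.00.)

Assume 100 g: 38.73 g C, 6.501 g H, 32.66 g Cl, 22.109 g O.
C: 38.73 g ÷ 12.01 g/mol = 3.225 mol
H: 6.501 g ÷ 1.008 g/mol = 6.449 mol
Cl: 32.66 g ÷ 35.45 g/mol = 0.9213 mol
O: 22.109 g ÷ 16.00 g/mol = 1.382 mol
Divide by the smallest (0.9213 mol Cl): C 3.500, H 7.000, Cl 1.000, O 1.500
Multiply by 2: C 7.00, H 14.00, Cl 2.00, O 3.00 → C7H14Cl2O3
Empirical-formula mass = 217.08 g/mol
n = 216.9 / 217.08 = 1.00 ≈ 1
Molecular formula = empirical formula = C7H14Cl2O3

C7H14Cl2O3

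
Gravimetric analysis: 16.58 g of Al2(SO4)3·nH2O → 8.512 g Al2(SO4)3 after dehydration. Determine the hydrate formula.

Al2(SO4)3·18H2O

Mass of water lost = 16.58 − 8.512 = 8.068 g → 8.068 / 18.02 = 0.4477 mol H2O
Molar mass of Al2(SO4)3 = 342.17 g/mol → mol Al2(SO4)3 = 8.512 / 342.17 = 0.02488
n = 0.4477 / 0.02488 = 18.00 ≈ 18 → Al2(SO4)3·18H2O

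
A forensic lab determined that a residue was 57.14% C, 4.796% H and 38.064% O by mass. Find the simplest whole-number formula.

C2H2O

Assume 100 g: 57.14 g C, 4.796 g H, 38.064 g O.
Moles — C: 57.14 / 12.01 = 4.758 mol; H: 4.796 / 1.008 = 4.758 mol; O: 38.064 / 16.00 = 2.379 mol
Ratios (÷ 2.379): C 2.000, H 2.000, O 1.000
Ratio ≈ 2:2:1, so the empirical formula is C2H2O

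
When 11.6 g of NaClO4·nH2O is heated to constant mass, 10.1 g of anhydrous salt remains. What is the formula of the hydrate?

NaClO4·H2O

Mass of water lost = 11.6 − 10.1 = 1.5 g → 1.5 / 18.02 = 0.08324 mol H2O
Molar mass of NaClO4 = 122.44 g/mol → mol NaClO4 = 10.1 / 122.44 = 0.08249
n = 0.08324 / 0.08249 = 1.01 ≈ 1 → NaClO4·H2O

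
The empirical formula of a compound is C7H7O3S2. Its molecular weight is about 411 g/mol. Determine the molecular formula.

Empirical-formula mass = 203.27 g/mol
n = 411 / 203.27 = 2.02 ≈ 2
Molecular formula = (C7H7O3S2)2 = C14H14O6S4

C14H14O6S4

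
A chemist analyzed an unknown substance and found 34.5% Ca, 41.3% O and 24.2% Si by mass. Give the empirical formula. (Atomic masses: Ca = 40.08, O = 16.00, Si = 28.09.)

CaO3Si

Assume 100 g: 34.5 g Ca, 41.3 g O, 24.2 g Si.
n(Ca) = 34.5/40.08 = 0.8608, n(O) = 41.3/16.00 = 2.581, n(Si) = 24.2/28.09 = 0.8615
Ratios (÷ 0.8608): Ca 1.000, O 2.999, Si 1.001
≈ 1:3:1 → CaO3Si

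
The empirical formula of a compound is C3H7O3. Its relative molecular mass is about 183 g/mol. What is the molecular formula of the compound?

C6H14O6

Empirical-formula mass = 91.09 g/mol
n = 183 / 91.09 = 2.01 ≈ 2
Molecular formula = (C3H7O3)2 = C6H14O6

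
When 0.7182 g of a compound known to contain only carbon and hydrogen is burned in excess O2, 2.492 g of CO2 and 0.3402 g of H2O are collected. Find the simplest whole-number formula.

C3H2

mol C = 2.492 / 44.01 = 0.05662; mass C = 0.05662 × 12.01 = 0.6800 g
mol H = 2 × (0.3402 / 18.02) = 0.03776; mass H = 0.03776 × 1.008 = 0.03806 g
Ratios (÷ 0.03776): C 1.500, H 1.000
Multiply by 2: C 3.00, H 2.00 → C3H2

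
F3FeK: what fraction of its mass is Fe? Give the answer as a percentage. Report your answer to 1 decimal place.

Molar mass = 3(19.00) + 1(55.85) + 1(39.10) = 151.950 g/mol
Mass of Fe per mole = 1 × 55.85 = 55.850 g
% Fe = 55.850 / 151.950 × 100 = 36.8%

36.8%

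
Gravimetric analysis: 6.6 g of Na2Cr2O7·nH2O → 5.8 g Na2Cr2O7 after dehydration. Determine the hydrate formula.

Mass of water lost = 6.6 − 5.8 = 0.8 g → 0.8 / 18.02 = 0.0444 mol H2O
Molar mass of Na2Cr2O7 = 261.98 g/mol → mol Na2Cr2O7 = 5.8 / 261.98 = 0.02214
n = 0.0444 / 0.02214 = 2.01 ≈ 2 → Na2Cr2O7·2H2O

Na2Cr2O7·2H2O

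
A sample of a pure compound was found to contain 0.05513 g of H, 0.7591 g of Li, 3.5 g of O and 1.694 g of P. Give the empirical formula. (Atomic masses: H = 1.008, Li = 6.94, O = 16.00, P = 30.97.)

HLi2O4P

n(H) = 0.05513/1.008 = 0.05469, n(Li) = 0.7591/6.94 = 0.1094, n(O) = 3.5/16.00 = 0.2188, n(P) = 1.694/30.97 = 0.0547
Divide by the smallest (0.05469 mol H): H 1.000, Li 2.000, O 4.000, P 1.000
≈ 1:2:4:1 → HLi2O4P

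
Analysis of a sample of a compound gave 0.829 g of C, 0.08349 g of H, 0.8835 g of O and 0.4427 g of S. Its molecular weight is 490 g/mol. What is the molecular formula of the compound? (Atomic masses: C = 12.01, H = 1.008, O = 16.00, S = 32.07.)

C15H18O12S3

n(C) = 0.829/12.01 = 0.06903, n(H) = 0.08349/1.008 = 0.08283, n(O) = 0.8835/16.00 = 0.05522, n(S) = 0.4427/32.07 = 0.0138
Ratios (÷ 0.0138): C 5.000, H 6.000, O 4.000, S 1.000
→ C5H6O4S
Empirical-formula mass = 162.17 g/mol
n = 490 / 162.17 = 3.02 ≈ 3
Molecular formula = (C5H6O4S)×3 = C15H18O12S3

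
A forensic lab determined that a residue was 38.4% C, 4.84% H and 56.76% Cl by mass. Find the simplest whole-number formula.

Assume 100 g: 38.4 g C, 4.84 g H, 56.76 g Cl.
n(C) = 38.4/12.01 = 3.197, n(H) = 4.84/1.008 = 4.802, n(Cl) = 56.76/35.45 = 1.601
Divide by the smallest (1.601 mol Cl): C 1.997, H 2.999, Cl 1.000
Ratio ≈ 2:3:1, so the empirical formula is C2H3Cl

C2H3Cl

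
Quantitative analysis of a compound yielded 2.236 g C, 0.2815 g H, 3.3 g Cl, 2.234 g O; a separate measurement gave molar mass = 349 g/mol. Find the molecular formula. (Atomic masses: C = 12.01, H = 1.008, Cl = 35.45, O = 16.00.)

C8H12Cl4O6

Moles — C: 2.236 / 12.01 = 0.1862 mol; H: 0.2815 / 1.008 = 0.2793 mol; Cl: 3.3 / 35.45 = 0.09309 mol; O: 2.234 / 16.00 = 0.1396 mol
Smallest is Cl at 0.09309 mol; normalising gives C 2.000, H 3.000, Cl 1.000, O 1.500
×2: C 4.00, H 6.00, Cl 2.00, O 3.00 → C4H6Cl2O3
Empirical-formula mass = 172.99 g/mol
n = 349 / 172.99 = 2.02 ≈ 2
Molecular formula = (C4H6Cl2O3)×2 = C8H12Cl4O6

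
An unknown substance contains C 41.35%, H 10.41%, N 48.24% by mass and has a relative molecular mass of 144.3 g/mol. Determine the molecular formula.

Assume 100 g: 41.35 g C, 10.41 g H, 48.24 g N.
Moles — C: 41.35 / 12.01 = 3.443 mol; H: 10.41 / 1.008 = 10.33 mol; N: 48.24 / 14.01 = 3.443 mol
Ratios (÷ 3.443): C 1.000, H 3.000, N 1.000
→ CH3N
Empirical-formula mass = 29.04 g/mol
n = 144.3 / 29.04 = 4.97 ≈ 5
Molecular formula = (CH3N)×5 = C5H15N5

C5H15N5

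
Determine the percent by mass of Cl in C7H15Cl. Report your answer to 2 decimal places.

26.33%

Molar mass = 7(12.01) + 15(1.008) + 1(35.45) = 134.640 g/mol
Mass of Cl per mole = 1 × 35.45 = 35.450 g
% Cl = 35.450 / 134.640 × 100 = 26.33%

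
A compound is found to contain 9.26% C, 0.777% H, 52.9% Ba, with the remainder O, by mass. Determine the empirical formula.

C2H2BaO6

Assume 100 g: 9.26 g C, 0.777 g H, 52.9 g Ba, 37.06 g O.
C: 9.26 g ÷ 12.01 g/mol = 0.771 mol
H: 0.777 g ÷ 1.008 g/mol = 0.7708 mol
Ba: 52.9 g ÷ 137.33 g/mol = 0.3852 mol
O: 37.06 g ÷ 16.00 g/mol = 2.316 mol
Ratios (÷ 0.3852): C 2.002, H 2.001, Ba 1.000, O 6.013
→ C2H2BaO6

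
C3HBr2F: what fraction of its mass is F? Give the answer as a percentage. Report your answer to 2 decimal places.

Molar mass = 3(12.01) + 1(1.008) + 2(79.90) + 1(19.00) = 215.838 g/mol
Mass of F per mole = 1 × 19.00 = 19.000 g
% F = 19.000 / 215.838 × 100 = 8.80%

8.80%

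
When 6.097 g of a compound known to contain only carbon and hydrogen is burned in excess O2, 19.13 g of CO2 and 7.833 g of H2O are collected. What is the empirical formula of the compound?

CH2

mol C = 19.13 / 44.01 = 0.4347; mass C = 0.4347 × 12.01 = 5.220 g
mol H = 2 × (7.833 / 18.02) = 0.8694; mass H = 0.8694 × 1.008 = 0.8763 g
Ratios (÷ 0.4347): C 1.000, H 2.000
Ratio ≈ 1:2, so the empirical formula is CH2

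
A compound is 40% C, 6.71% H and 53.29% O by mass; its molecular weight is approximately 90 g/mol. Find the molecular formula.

C3H6O3

Assume 100 g: 40 g C, 6.71 g H, 53.29 g O.
C: 40 g ÷ 12.01 g/mol = 3.331 mol
H: 6.71 g ÷ 1.008 g/mol = 6.657 mol
O: 53.29 g ÷ 16.00 g/mol = 3.331 mol
Divide by the smallest (3.331 mol C): C 1.000, H 1.999, O 1.000
Ratio ≈ 1:2:1, so the empirical formula is CH2O
Empirical-formula mass = 30.03 g/mol
n = 90 / 30.03 = 3.00 ≈ 3
Molecular formula = (CH2O)×3 = C3H6O3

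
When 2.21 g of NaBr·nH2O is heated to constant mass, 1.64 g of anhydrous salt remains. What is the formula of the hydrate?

NaBr·2H2O

Mass of water lost = 2.21 − 1.64 = 0.57 g → 0.57 / 18.02 = 0.03163 mol H2O
Molar mass of NaBr = 102.89 g/mol → mol NaBr = 1.64 / 102.89 = 0.01594
n = 0.03163 / 0.01594 = 1.98 ≈ 2 → NaBr·2H2O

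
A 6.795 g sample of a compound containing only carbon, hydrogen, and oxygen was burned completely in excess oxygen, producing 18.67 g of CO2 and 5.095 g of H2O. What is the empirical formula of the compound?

mol C = 18.67 / 44.01 = 0.4242; mass C = 0.4242 × 12.01 = 5.095 g
mol H = 2 × (5.095 / 18.02) = 0.5655; mass H = 0.5655 × 1.008 = 0.5700 g
mass O = 6.795 − (5.665) = 1.130 g → mol O = 0.07063
Ratios (÷ 0.07063): C 6.006, H 8.006, O 1.000
≈ 6:8:1 → C6H8O

C6H8O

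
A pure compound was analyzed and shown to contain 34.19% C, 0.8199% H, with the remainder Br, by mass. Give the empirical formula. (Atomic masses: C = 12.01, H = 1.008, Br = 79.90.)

C7H2Br2

Assume 100 g: 34.19 g C, 0.8199 g H, 64.99 g Br.
C: 34.19 g ÷ 12.01 g/mol = 2.847 mol
H: 0.8199 g ÷ 1.008 g/mol = 0.8134 mol
Br: 64.99 g ÷ 79.90 g/mol = 0.8134 mol
Divide by the smallest (0.8134 mol Br): C 3.500, H 1.000, Br 1.000
Multiply by 2: C 7.00, H 2.00, Br 2.00 → C7H2Br2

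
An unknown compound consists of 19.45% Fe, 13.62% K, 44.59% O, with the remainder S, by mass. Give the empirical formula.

Assume 100 g: 19.45 g Fe, 13.62 g K, 44.59 g O, 22.34 g S.
Moles — Fe: 19.45 / 55.85 = 0.3483 mol; K: 13.62 / 39.10 = 0.3483 mol; O: 44.59 / 16.00 = 2.787 mol; S: 22.34 / 32.07 = 0.6966 mol
Ratios (÷ 0.3483): Fe 1.000, K 1.000, O 8.002, S 2.000
≈ 1:1:8:2 → FeKO8S2

FeKO8S2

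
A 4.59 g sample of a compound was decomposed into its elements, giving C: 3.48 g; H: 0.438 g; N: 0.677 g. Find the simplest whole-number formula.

C6H9N

n(C) = 3.48/12.01 = 0.2898, n(H) = 0.438/1.008 = 0.4345, n(N) = 0.677/14.01 = 0.04832
Smallest is N at 0.04832 mol; normalising gives C 5.996, H 8.992, N 1.000
→ C6H9N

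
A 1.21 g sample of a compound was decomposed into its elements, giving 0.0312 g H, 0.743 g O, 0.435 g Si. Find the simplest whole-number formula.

H2O3Si

n(H) = 0.0312/1.008 = 0.03095, n(O) = 0.743/16.00 = 0.04644, n(Si) = 0.435/28.09 = 0.01549
Divide by the smallest (0.01549 mol Si): H 1.999, O 2.999, Si 1.000
Ratio ≈ 2:3:1, so the empirical formula is H2O3Si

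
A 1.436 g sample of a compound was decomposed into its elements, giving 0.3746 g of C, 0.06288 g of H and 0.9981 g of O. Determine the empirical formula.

CH2O2

C: 0.3746 g ÷ 12.01 g/mol = 0.03119 mol
H: 0.06288 g ÷ 1.008 g/mol = 0.06238 mol
O: 0.9981 g ÷ 16.00 g/mol = 0.06238 mol
Smallest is C at 0.03119 mol; normalising gives C 1.000, H 2.000, O 2.000
Ratio ≈ 1:2:2, so the empirical formula is CH2O2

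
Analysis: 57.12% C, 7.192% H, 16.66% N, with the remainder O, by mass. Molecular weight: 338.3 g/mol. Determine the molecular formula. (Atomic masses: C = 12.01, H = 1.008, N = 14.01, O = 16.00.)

C16H24N4O4

Assume 100 g: 57.12 g C, 7.192 g H, 16.66 g N, 19.028 g O.
Moles — C: 57.12 / 12.01 = 4.756 mol; H: 7.192 / 1.008 = 7.135 mol; N: 16.66 / 14.01 = 1.189 mol; O: 19.028 / 16.00 = 1.189 mol
Smallest is N at 1.189 mol; normalising gives C 4.000, H 6.000, N 1.000, O 1.000
Ratio ≈ 4:6:1:1, so the empirical formula is C4H6NO
Empirical-formula mass = 84.10 g/mol
n = 338.3 / 84.10 = 4.02 ≈ 4
Molecular formula = (C4H6NO)×4 = C16H24N4O4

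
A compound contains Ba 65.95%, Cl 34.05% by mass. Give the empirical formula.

BaCl2

Assume 100 g: 65.95 g Ba, 34.05 g Cl.
Moles — Ba: 65.95 / 137.33 = 0.4802 mol; Cl: 34.05 / 35.45 = 0.9605 mol
Ratios (÷ 0.4802): Ba 1.000, Cl 2.000
Ratio ≈ 1:2, so the empirical formula is BaCl2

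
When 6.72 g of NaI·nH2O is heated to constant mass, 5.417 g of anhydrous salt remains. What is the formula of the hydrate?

NaI·2H2O

Mass of water lost = 6.72 − 5.417 = 1.303 g → 1.303 / 18.02 = 0.07231 mol H2O
Molar mass of NaI = 149.89 g/mol → mol NaI = 5.417 / 149.89 = 0.03614
n = 0.07231 / 0.03614 = 2.00 ≈ 2 → NaI·2H2O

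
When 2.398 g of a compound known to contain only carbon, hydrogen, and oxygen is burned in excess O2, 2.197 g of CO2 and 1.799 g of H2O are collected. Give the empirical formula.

CH4O2

mol C = 2.197 / 44.01 = 0.04992; mass C = 0.04992 × 12.01 = 0.5995 g
mol H = 2 × (1.799 / 18.02) = 0.1997; mass H = 0.1997 × 1.008 = 0.2013 g
mass O = 2.398 − (0.8008) = 1.597 g → mol O = 0.09982
Smallest is C at 0.04992 mol; normalising gives C 1.000, H 4.000, O 2.000
Ratio ≈ 1:4:2, so the empirical formula is CH4O2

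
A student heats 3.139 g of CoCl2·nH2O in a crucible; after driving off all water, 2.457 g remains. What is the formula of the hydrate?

CoCl2·2H2O

Mass of water lost = 3.139 − 2.457 = 0.682 g → 0.682 / 18.02 = 0.03785 mol H2O
Molar mass of CoCl2 = 129.83 g/mol → mol CoCl2 = 2.457 / 129.83 = 0.01892
n = 0.03785 / 0.01892 = 2.00 ≈ 2 → CoCl2·2H2O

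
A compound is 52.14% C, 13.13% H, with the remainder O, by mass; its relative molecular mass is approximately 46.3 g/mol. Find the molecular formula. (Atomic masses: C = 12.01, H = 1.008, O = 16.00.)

Assume 100 g: 52.14 g C, 13.13 g H, 34.73 g O.
C: 52.14 g ÷ 12.01 g/mol = 4.341 mol
H: 13.13 g ÷ 1.008 g/mol = 13.03 mol
O: 34.73 g ÷ 16.00 g/mol = 2.171 mol
Divide by the smallest (2.171 mol O): C 2.000, H 6.001, O 1.000
→ C2H6O
Empirical-formula mass = 46.07 g/mol
n = 46.3 / 46.07 = 1.01 ≈ 1
Molecular formula = empirical formula = C2H6O

C2H6O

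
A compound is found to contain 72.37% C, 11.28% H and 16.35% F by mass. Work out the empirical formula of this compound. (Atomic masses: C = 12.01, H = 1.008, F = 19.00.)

C7H13F

Assume 100 g: 72.37 g C, 11.28 g H, 16.35 g F.
C: 72.37 g ÷ 12.01 g/mol = 6.026 mol
H: 11.28 g ÷ 1.008 g/mol = 11.19 mol
F: 16.35 g ÷ 19.00 g/mol = 0.8605 mol
Smallest is F at 0.8605 mol; normalising gives C 7.002, H 13.004, F 1.000
→ C7H13F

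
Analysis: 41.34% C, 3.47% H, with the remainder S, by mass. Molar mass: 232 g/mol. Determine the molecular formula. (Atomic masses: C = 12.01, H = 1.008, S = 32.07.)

C8H8S4

Assume 100 g: 41.34 g C, 3.47 g H, 55.19 g S.
C: 41.34 g ÷ 12.01 g/mol = 3.442 mol
H: 3.47 g ÷ 1.008 g/mol = 3.442 mol
S: 55.19 g ÷ 32.07 g/mol = 1.721 mol
Divide by the smallest (1.721 mol S): C 2.000, H 2.000, S 1.000
Ratio ≈ 2:2:1, so the empirical formula is C2H2S
Empirical-formula mass = 58.11 g/mol
n = 232 / 58.11 = 3.99 ≈ 4
Molecular formula = (C2H2S)×4 = C8H8S4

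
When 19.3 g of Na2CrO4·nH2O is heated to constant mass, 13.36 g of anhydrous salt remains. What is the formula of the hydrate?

Na2CrO4·4H2O

Mass of water lost = 19.3 − 13.36 = 5.94 g → 5.94 / 18.02 = 0.3296 mol H2O
Molar mass of Na2CrO4 = 161.98 g/mol → mol Na2CrO4 = 13.36 / 161.98 = 0.08248
n = 0.3296 / 0.08248 = 4.00 ≈ 4 → Na2CrO4·4H2O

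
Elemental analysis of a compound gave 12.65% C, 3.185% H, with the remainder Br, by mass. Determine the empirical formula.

Assume 100 g: 12.65 g C, 3.185 g H, 84.165 g Br.
Moles — C: 12.65 / 12.01 = 1.053 mol; H: 3.185 / 1.008 = 3.16 mol; Br: 84.165 / 79.90 = 1.053 mol
Ratios (÷ 1.053): C 1.000, H 3.000, Br 1.000
≈ 1:3:1 → CH3Br

CH3Br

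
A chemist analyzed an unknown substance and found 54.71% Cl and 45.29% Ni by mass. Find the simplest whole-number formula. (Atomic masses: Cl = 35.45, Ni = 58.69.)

Assume 100 g: 54.71 g Cl, 45.29 g Ni.
Moles — Cl: 54.71 / 35.45 = 1.543 mol; Ni: 45.29 / 58.69 = 0.7717 mol
Smallest is Ni at 0.7717 mol; normalising gives Cl 2.000, Ni 1.000
→ Cl2Ni

Cl2Ni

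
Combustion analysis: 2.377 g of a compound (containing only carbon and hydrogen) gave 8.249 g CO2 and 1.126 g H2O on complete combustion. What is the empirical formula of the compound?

mol C = 8.249 / 44.01 = 0.1874; mass C = 0.1874 × 12.01 = 2.251 g
mol H = 2 × (1.126 / 18.02) = 0.1250; mass H = 0.1250 × 1.008 = 0.1260 g
Divide by the smallest (0.125 mol H): C 1.500, H 1.000
×2: C 3.00, H 2.00 → C3H2

C3H2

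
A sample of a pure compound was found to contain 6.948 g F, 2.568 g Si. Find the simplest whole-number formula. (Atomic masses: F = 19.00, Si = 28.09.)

F4Si

F: 6.948 g ÷ 19.00 g/mol = 0.3657 mol
Si: 2.568 g ÷ 28.09 g/mol = 0.09142 mol
Ratios (÷ 0.09142): F 4.000, Si 1.000
→ F4Si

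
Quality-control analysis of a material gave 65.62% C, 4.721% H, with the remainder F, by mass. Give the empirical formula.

C7H6F2

Assume 100 g: 65.62 g C, 4.721 g H, 29.659 g F.
Moles — C: 65.62 / 12.01 = 5.464 mol; H: 4.721 / 1.008 = 4.684 mol; F: 29.659 / 19.00 = 1.561 mol
Ratios (÷ 1.561): C 3.500, H 3.000, F 1.000
Scaling by 2: C 7.00, H 6.00, F 2.00 → C7H6F2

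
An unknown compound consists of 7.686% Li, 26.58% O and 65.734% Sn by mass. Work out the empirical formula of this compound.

Assume 100 g: 7.686 g Li, 26.58 g O, 65.734 g Sn.
Li: 7.686 g ÷ 6.94 g/mol = 1.107 mol
O: 26.58 g ÷ 16.00 g/mol = 1.661 mol
Sn: 65.734 g ÷ 118.71 g/mol = 0.5537 mol
Smallest is Sn at 0.5537 mol; normalising gives Li 2.000, O 3.000, Sn 1.000
→ Li2O3Sn

Li2O3Sn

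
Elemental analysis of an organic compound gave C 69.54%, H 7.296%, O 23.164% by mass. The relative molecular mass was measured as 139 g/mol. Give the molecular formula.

Assume 100 g: 69.54 g C, 7.296 g H, 23.164 g O.
n(C) = 69.54/12.01 = 5.79, n(H) = 7.296/1.008 = 7.238, n(O) = 23.164/16.00 = 1.448
Divide by the smallest (1.448 mol O): C 3.999, H 5.000, O 1.000
Ratio ≈ 4:5:1, so the empirical formula is C4H5O
Empirical-formula mass = 69.08 g/mol
n = 139 / 69.08 = 2.01 ≈ 2
Molecular formula = (C4H5O)×2 = C8H10O2

C8H10O2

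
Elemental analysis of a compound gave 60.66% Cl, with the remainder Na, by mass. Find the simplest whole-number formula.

Assume 100 g: 60.66 g Cl, 39.34 g Na.
n(Cl) = 60.66/35.45 = 1.711, n(Na) = 39.34/22.99 = 1.711
Divide by the smallest (1.711 mol Cl): Cl 1.000, Na 1.000
≈ 1:1 → ClNa

ClNa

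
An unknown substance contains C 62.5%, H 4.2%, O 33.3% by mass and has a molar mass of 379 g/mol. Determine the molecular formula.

C20H16O8

Assume 100 g: 62.5 g C, 4.2 g H, 33.3 g O.
Moles — C: 62.5 / 12.01 = 5.204 mol; H: 4.2 / 1.008 = 4.167 mol; O: 33.3 / 16.00 = 2.081 mol
Smallest is O at 2.081 mol; normalising gives C 2.500, H 2.002, O 1.000
Scaling by 2: C 5.00, H 4.00, O 2.00 → C5H4O2
Empirical-formula mass = 96.08 g/mol
n = 379 / 96.08 = 3.94 ≈ 4
Molecular formula = (C5H4O2)×4 = C20H16O8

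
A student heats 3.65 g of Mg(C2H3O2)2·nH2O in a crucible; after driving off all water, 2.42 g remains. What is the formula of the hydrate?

Mass of water lost = 3.65 − 2.42 = 1.23 g → 1.23 / 18.02 = 0.06826 mol H2O
Molar mass of Mg(C2H3O2)2 = 142.40 g/mol → mol Mg(C2H3O2)2 = 2.42 / 142.40 = 0.01699
n = 0.06826 / 0.01699 = 4.02 ≈ 4 → Mg(C2H3O2)2·4H2O

Mg(C2H3O2)2·4H2O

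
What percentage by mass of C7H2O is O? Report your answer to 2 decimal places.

15.67%

Molar mass = 7(12.01) + 2(1.008) + 1(16.00) = 102.086 g/mol
Mass of O per mole = 1 × 16.00 = 16.000 g
% O = 16.000 / 102.086 × 100 = 15.67%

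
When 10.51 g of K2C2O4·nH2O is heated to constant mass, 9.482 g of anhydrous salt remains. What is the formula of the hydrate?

K2C2O4·H2O

Mass of water lost = 10.51 − 9.482 = 1.028 g → 1.028 / 18.02 = 0.05705 mol H2O
Molar mass of K2C2O4 = 166.22 g/mol → mol K2C2O4 = 9.482 / 166.22 = 0.05704
n = 0.05705 / 0.05704 = 1.00 ≈ 1 → K2C2O4·H2O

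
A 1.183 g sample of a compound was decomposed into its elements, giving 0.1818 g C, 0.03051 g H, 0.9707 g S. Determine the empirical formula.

C: 0.1818 g ÷ 12.01 g/mol = 0.01514 mol
H: 0.03051 g ÷ 1.008 g/mol = 0.03027 mol
S: 0.9707 g ÷ 32.07 g/mol = 0.03027 mol
Divide by the smallest (0.01514 mol C): C 1.000, H 2.000, S 2.000
≈ 1:2:2 → CH2S2

CH2S2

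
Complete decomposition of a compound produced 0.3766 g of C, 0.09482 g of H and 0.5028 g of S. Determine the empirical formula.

C2H6S

C: 0.3766 g ÷ 12.01 g/mol = 0.03136 mol
H: 0.09482 g ÷ 1.008 g/mol = 0.09407 mol
S: 0.5028 g ÷ 32.07 g/mol = 0.01568 mol
Smallest is S at 0.01568 mol; normalising gives C 2.000, H 6.000, S 1.000
Ratio ≈ 2:6:1, so the empirical formula is C2H6S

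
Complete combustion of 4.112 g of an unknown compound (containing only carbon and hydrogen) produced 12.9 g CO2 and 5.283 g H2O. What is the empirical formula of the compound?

mol C = 12.9 / 44.01 = 0.2931; mass C = 0.2931 × 12.01 = 3.520 g
mol H = 2 × (5.283 / 18.02) = 0.5863; mass H = 0.5863 × 1.008 = 0.5910 g
Ratios (÷ 0.2931): C 1.000, H 2.000
→ CH2

CH2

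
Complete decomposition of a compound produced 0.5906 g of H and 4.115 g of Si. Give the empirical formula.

H4Si

H: 0.5906 g ÷ 1.008 g/mol = 0.5859 mol
Si: 4.115 g ÷ 28.09 g/mol = 0.1465 mol
Divide by the smallest (0.1465 mol Si): H 4.000, Si 1.000
Ratio ≈ 4:1, so the empirical formula is H4Si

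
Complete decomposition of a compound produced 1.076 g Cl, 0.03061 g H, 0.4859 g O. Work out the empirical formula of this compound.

ClHO

Cl: 1.076 g ÷ 35.45 g/mol = 0.03035 mol
H: 0.03061 g ÷ 1.008 g/mol = 0.03037 mol
O: 0.4859 g ÷ 16.00 g/mol = 0.03037 mol
Divide by the smallest (0.03035 mol Cl): Cl 1.000, H 1.000, O 1.001
≈ 1:1:1 → ClHO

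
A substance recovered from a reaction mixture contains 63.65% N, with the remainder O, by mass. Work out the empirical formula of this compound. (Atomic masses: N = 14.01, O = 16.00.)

N2O

Assume 100 g: 63.65 g N, 36.35 g O.
N: 63.65 g ÷ 14.01 g/mol = 4.543 mol
O: 36.35 g ÷ 16.00 g/mol = 2.272 mol
Divide by the smallest (2.272 mol O): N 2.000, O 1.000
≈ 2:1 → N2O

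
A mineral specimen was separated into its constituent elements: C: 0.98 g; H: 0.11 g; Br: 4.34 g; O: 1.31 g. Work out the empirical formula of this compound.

n(C) = 0.98/12.01 = 0.0816, n(H) = 0.11/1.008 = 0.1091, n(Br) = 4.34/79.90 = 0.05432, n(O) = 1.31/16.00 = 0.08188
Smallest is Br at 0.05432 mol; normalising gives C 1.502, H 2.009, Br 1.000, O 1.507
×2: C 3.00, H 4.02, Br 2.00, O 3.01 → C3H4Br2O3

C3H4Br2O3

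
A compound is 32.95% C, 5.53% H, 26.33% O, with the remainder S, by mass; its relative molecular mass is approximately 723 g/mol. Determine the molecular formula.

C20H40O12S8

Assume 100 g: 32.95 g C, 5.53 g H, 26.33 g O, 35.19 g S.
Moles — C: 32.95 / 12.01 = 2.744 mol; H: 5.53 / 1.008 = 5.486 mol; O: 26.33 / 16.00 = 1.646 mol; S: 35.19 / 32.07 = 1.097 mol
Divide by the smallest (1.097 mol S): C 2.500, H 5.000, O 1.500, S 1.000
×2: C 5.00, H 10.00, O 3.00, S 2.00 → C5H10O3S2
Empirical-formula mass = 182.27 g/mol
n = 723 / 182.27 = 3.97 ≈ 4
Molecular formula = (C5H10O3S2)×4 = C20H40O12S8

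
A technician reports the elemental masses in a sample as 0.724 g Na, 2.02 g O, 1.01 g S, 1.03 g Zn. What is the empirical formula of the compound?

n(Na) = 0.724/22.99 = 0.03149, n(O) = 2.02/16.00 = 0.1263, n(S) = 1.01/32.07 = 0.03149, n(Zn) = 1.03/65.38 = 0.01575
Divide by the smallest (0.01575 mol Zn): Na 1.999, O 8.014, S 1.999, Zn 1.000
≈ 2:8:2:1 → Na2O8S2Zn

Na2O8S2Zn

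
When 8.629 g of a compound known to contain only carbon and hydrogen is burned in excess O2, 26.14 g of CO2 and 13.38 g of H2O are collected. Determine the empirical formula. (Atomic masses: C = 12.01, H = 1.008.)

C2H5

mol C = 26.14 / 44.01 = 0.5940; mass C = 0.5940 × 12.01 = 7.133 g
mol H = 2 × (13.38 / 18.02) = 1.485; mass H = 1.485 × 1.008 = 1.497 g
Smallest is C at 0.594 mol; normalising gives C 1.000, H 2.500
Multiply by 2: C 2.00, H 5.00 → C2H5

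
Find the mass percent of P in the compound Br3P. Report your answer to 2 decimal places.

11.44%

Molar mass = 3(79.90) + 1(30.97) = 270.670 g/mol
Mass of P per mole = 1 × 30.97 = 30.970 g
% P = 30.970 / 270.670 × 100 = 11.44%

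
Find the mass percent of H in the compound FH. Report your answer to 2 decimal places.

Molar mass = 1(19.00) + 1(1.008) = 20.008 g/mol
Mass of H per mole = 1 × 1.008 = 1.008 g
% H = 1.008 / 20.008 × 100 = 5.04%

5.04%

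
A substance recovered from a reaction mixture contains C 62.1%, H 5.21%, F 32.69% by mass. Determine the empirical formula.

Assume 100 g: 62.1 g C, 5.21 g H, 32.69 g F.
C: 62.1 g ÷ 12.01 g/mol = 5.171 mol
H: 5.21 g ÷ 1.008 g/mol = 5.169 mol
F: 32.69 g ÷ 19.00 g/mol = 1.721 mol
Ratios (÷ 1.721): C 3.005, H 3.004, F 1.000
→ C3H3F

C3H3F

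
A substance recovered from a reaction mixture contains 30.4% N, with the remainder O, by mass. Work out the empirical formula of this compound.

NO2

Assume 100 g: 30.4 g N, 69.6 g O.
N: 30.4 g ÷ 14.01 g/mol = 2.17 mol
O: 69.6 g ÷ 16.00 g/mol = 4.35 mol
Ratios (÷ 2.17): N 1.000, O 2.005
≈ 1:2 → NO2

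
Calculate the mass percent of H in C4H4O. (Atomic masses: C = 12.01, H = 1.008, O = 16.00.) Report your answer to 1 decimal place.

5.9%

Molar mass = 4(12.01) + 4(1.008) + 1(16.00) = 68.072 g/mol
Mass of H per mole = 4 × 1.008 = 4.032 g
% H = 4.032 / 68.072 × 100 = 5.9%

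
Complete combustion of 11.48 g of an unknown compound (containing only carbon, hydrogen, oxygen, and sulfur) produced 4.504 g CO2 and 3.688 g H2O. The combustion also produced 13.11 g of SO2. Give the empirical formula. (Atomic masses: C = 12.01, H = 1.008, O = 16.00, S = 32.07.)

mol C = 4.504 / 44.01 = 0.1023; mass C = 0.1023 × 12.01 = 1.229 g
mol H = 2 × (3.688 / 18.02) = 0.4093; mass H = 0.4093 × 1.008 = 0.4126 g
mol S = 13.11 / 64.07 = 0.2046; mass S = 6.562 g
mass O = 11.48 − (8.204) = 3.276 g → mol O = 0.2048
Divide by the smallest (0.1023 mol C): C 1.000, H 4.000, O 2.001, S 1.999
Ratio ≈ 1:4:2:2, so the empirical formula is CH4O2S2

CH4O2S2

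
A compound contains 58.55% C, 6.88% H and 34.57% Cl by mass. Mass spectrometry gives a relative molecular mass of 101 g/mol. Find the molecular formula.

Assume 100 g: 58.55 g C, 6.88 g H, 34.57 g Cl.
C: 58.55 g ÷ 12.01 g/mol = 4.875 mol
H: 6.88 g ÷ 1.008 g/mol = 6.825 mol
Cl: 34.57 g ÷ 35.45 g/mol = 0.9752 mol
Divide by the smallest (0.9752 mol Cl): C 4.999, H 6.999, Cl 1.000
≈ 5:7:1 → C5H7Cl
Empirical-formula mass = 102.56 g/mol
n = 101 / 102.56 = 0.98 ≈ 1
Molecular formula = empirical formula = C5H7Cl

C5H7Cl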